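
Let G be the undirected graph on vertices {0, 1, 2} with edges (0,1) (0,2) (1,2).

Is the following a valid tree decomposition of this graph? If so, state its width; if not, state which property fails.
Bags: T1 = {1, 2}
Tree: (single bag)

A tree decomposition must satisfy three properties: every vertex lies in some bag; for every edge, both endpoints lie together in some bag; and for every vertex, the bags containing it form a connected subtree. Here vertex 0 appears in no bag, so the decomposition is invalid.

No — vertex 0 appears in no bag.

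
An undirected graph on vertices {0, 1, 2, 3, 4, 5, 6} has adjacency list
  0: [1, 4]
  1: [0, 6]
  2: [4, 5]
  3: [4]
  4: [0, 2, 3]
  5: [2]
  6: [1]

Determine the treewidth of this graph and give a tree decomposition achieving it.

Every bag has size at most 2, so the width is 2 − 1 = 1 and tw(G) ≤ 1. G has an edge, so its treewidth is at least 1. The upper and lower bounds meet at 1, so that is the treewidth.

Treewidth 1.
One such decomposition:
Bags: B1 = {0, 4}  B2 = {3, 4}  B3 = {0, 1}  B4 = {2, 4}  B5 = {2, 5}  B6 = {1, 6}
Tree: B1–B2, B1–B3, B1–B4, B4–B5, B3–B6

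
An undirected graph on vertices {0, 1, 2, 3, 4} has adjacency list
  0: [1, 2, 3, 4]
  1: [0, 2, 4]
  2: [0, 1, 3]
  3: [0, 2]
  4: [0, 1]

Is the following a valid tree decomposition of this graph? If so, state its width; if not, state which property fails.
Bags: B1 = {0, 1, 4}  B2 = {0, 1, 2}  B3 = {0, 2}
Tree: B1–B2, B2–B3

A tree decomposition must satisfy three properties: every vertex lies in some bag; for every edge, both endpoints lie together in some bag; and for every vertex, the bags containing it form a connected subtree. Here vertex 3 appears in no bag, so the decomposition is invalid.

No — vertex 3 appears in no bag.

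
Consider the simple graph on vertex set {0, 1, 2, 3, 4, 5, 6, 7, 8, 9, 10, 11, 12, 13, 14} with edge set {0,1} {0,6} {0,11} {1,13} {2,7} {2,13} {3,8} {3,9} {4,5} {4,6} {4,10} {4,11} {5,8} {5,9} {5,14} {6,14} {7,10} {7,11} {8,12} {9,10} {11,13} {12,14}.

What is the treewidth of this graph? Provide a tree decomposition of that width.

Treewidth 3.
One optimal decomposition is:
Bags: B1 = {3, 8, 9, 12}  B2 = {5, 8, 9, 12}  B3 = {5, 9, 12, 14}  B4 = {5, 9, 10, 14}  B5 = {4, 5, 10, 14}  B6 = {4, 6, 10, 14}  B7 = {4, 6, 7, 10}  B8 = {4, 6, 7, 11}  B9 = {0, 6, 7, 11}  B10 = {0, 2, 7, 11}  B11 = {0, 2, 11, 13}  B12 = {0, 1, 2, 13}
Tree: B1–B2, B2–B3, B3–B4, B4–B5, B5–B6, B6–B7, B7–B8, B8–B9, B9–B10, B10–B11, B11–B12

The largest bag has 4 vertices, giving width 3; this decomposition certifies tw(G) ≤ 3. For the lower bound: the 4 vertex sets {3,8,12}, {9}, {5}, {4,6,10,14} are disjoint, each induces a connected subgraph, and every pair is joined by at least one edge of G. Contracting each set to a single vertex therefore yields K_{4} as a minor, and since treewidth is minor-monotone, tw(G) ≥ tw(K_{4}) = 3. Combining the bounds, tw(G) = 3.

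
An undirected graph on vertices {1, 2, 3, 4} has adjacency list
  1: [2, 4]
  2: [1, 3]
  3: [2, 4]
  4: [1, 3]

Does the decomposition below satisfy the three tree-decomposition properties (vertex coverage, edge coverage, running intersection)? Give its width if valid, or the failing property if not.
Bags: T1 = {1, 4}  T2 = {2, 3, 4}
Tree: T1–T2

A tree decomposition must satisfy three properties: every vertex lies in some bag; for every edge, both endpoints lie together in some bag; and for every vertex, the bags containing it form a connected subtree. Here edge (2,1) lies in no bag, so the decomposition is invalid.

No — edge (2,1) lies in no bag.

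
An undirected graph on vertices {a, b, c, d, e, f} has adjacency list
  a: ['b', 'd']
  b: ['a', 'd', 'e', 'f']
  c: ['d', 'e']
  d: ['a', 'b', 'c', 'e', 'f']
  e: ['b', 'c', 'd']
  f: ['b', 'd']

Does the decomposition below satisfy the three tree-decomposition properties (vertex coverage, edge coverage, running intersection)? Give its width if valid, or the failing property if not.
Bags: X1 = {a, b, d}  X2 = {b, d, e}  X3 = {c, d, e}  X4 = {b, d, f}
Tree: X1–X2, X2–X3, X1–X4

Yes; width 2.

Vertex coverage: the bags together contain {a, b, c, d, e, f}, the full vertex set. Edge coverage: each edge of G has both endpoints in at least one bag. Running intersection: for every vertex, the bags containing it form a connected subtree. All three properties hold, so this is a valid tree decomposition of width max|bag| − 1 = 2, and hence tw(G) ≤ 2.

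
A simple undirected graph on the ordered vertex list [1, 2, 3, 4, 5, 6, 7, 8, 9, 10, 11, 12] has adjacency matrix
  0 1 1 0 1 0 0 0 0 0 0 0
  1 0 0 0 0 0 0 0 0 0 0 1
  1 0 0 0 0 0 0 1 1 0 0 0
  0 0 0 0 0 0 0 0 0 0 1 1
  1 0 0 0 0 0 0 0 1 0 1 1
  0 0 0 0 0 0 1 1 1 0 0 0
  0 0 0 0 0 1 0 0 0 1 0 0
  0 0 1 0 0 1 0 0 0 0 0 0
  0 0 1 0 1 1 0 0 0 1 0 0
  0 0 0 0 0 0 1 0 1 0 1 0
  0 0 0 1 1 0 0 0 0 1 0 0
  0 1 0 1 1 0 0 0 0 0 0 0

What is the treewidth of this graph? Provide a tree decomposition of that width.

Treewidth 3.
Bags: B1 = {6, 7, 8, 10}  B2 = {6, 8, 9, 10}  B3 = {3, 8, 9, 10}  B4 = {3, 9, 10, 11}  B5 = {3, 5, 9, 11}  B6 = {1, 3, 5, 11}  B7 = {1, 4, 5, 11}  B8 = {1, 4, 5, 12}  B9 = {1, 2, 4, 12}
Tree: B1–B2, B2–B3, B3–B4, B4–B5, B5–B6, B6–B7, B7–B8, B8–B9

The largest bag has 4 vertices, giving width 3; this decomposition certifies tw(G) ≤ 3. For the lower bound: the 4 vertex sets {6,7,8}, {10}, {9}, {1,3,5,11} are disjoint, each induces a connected subgraph, and every pair is joined by at least one edge of G. Contracting each set to a single vertex therefore yields K_{4} as a minor, and since treewidth is minor-monotone, tw(G) ≥ tw(K_{4}) = 3. Hence tw(G) = 3 exactly.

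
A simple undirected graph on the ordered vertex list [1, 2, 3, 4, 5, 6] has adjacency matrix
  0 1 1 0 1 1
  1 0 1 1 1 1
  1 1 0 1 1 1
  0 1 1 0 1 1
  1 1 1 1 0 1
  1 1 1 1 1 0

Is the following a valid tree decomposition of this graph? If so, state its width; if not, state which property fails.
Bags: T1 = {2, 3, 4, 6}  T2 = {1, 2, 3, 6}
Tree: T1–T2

No — vertex 5 appears in no bag.

A tree decomposition must satisfy three properties: every vertex lies in some bag; for every edge, both endpoints lie together in some bag; and for every vertex, the bags containing it form a connected subtree. Here vertex 5 appears in no bag, so the decomposition is invalid.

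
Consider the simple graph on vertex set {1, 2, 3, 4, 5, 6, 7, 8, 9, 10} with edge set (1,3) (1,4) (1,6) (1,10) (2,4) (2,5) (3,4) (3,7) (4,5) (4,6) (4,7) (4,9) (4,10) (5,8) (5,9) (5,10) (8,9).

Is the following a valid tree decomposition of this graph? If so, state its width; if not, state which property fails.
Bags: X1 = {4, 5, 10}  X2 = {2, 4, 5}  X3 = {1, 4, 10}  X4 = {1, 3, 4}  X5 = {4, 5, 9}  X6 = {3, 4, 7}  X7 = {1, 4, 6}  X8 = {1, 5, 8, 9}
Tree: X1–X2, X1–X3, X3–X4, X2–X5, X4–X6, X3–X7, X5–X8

No — bags containing vertex 1 are not connected in the tree.

A tree decomposition must satisfy three properties: every vertex lies in some bag; for every edge, both endpoints lie together in some bag; and for every vertex, the bags containing it form a connected subtree. Here bags containing vertex 1 are not connected in the tree, so the decomposition is invalid.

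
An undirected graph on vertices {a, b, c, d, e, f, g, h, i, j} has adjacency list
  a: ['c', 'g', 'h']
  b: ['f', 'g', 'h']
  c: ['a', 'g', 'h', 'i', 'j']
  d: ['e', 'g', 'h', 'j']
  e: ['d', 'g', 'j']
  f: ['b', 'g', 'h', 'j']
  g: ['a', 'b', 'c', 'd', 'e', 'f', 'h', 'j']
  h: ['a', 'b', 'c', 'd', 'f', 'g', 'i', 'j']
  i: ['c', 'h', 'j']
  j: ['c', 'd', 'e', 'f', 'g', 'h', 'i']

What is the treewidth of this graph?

A width-3 tree decomposition is:
Bags: B1 = {c, g, h, j}  B2 = {c, h, i, j}  B3 = {a, c, g, h}  B4 = {d, g, h, j}  B5 = {d, e, g, j}  B6 = {f, g, h, j}  B7 = {b, f, g, h}
Tree: B1–B2, B1–B3, B1–B4, B4–B5, B1–B6, B6–B7
Every bag has size at most 4, so the width is 4 − 1 = 3 and tw(G) ≤ 3. For the lower bound, the 4 vertices {d, e, g, j} are pairwise adjacent, and any tree decomposition puts a clique entirely inside one bag — forcing width ≥ 3. The upper and lower bounds meet at 3, so that is the treewidth.

3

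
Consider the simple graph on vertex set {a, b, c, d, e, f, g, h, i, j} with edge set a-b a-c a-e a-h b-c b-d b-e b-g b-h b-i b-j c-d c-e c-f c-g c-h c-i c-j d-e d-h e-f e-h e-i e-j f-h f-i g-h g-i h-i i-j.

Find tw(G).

A width-4 tree decomposition is:
Bags: B1 = {b, c, d, e, h}  B2 = {b, c, e, h, i}  B3 = {b, c, e, i, j}  B4 = {b, c, g, h, i}  B5 = {c, e, f, h, i}  B6 = {a, b, c, e, h}
Tree: B1–B2, B2–B3, B2–B4, B2–B5, B2–B6
Every bag has size at most 5, so the width is 5 − 1 = 4 and tw(G) ≤ 4. On the other hand G contains the 5-clique {b, c, e, i, j}. A clique must lie in a single bag of any decomposition, so no decomposition can have width below 4. Hence tw(G) = 4 exactly.

4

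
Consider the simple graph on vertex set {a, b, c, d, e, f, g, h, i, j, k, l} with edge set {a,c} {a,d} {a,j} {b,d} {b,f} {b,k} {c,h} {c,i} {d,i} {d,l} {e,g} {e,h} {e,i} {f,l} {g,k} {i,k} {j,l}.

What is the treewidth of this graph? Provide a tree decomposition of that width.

Treewidth 3.
One such decomposition:
Bags: B1 = {b, f, j, l}  B2 = {b, d, j, l}  B3 = {a, b, d, j}  B4 = {a, b, d, k}  B5 = {a, d, i, k}  B6 = {a, c, i, k}  B7 = {c, g, i, k}  B8 = {c, e, g, i}  B9 = {c, e, g, h}
Tree: B1–B2, B2–B3, B3–B4, B4–B5, B5–B6, B6–B7, B7–B8, B8–B9

Every bag has size at most 4, so the width is 4 − 1 = 3 and tw(G) ≤ 3. For the lower bound: the 4 vertex sets {f,j,l}, {b}, {d}, {a,c,i,k} are disjoint, each induces a connected subgraph, and every pair is joined by at least one edge of G. Contracting each set to a single vertex therefore yields K_{4} as a minor, and since treewidth is minor-monotone, tw(G) ≥ tw(K_{4}) = 3. Therefore the treewidth is 3.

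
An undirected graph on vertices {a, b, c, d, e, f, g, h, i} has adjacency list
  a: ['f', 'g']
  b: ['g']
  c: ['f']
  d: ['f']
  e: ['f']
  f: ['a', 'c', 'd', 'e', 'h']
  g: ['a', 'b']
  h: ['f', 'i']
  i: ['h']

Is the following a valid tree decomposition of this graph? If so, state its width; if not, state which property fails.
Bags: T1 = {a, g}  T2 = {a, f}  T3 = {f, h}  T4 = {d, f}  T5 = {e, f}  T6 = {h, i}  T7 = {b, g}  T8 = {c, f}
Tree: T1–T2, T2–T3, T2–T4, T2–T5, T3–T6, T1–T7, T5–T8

Checking the three conditions: (i) the bags cover all of {a, b, c, d, e, f, g, h, i}; (ii) for each edge, some bag contains both endpoints; (iii) the bags containing any fixed vertex form a subtree. All hold, so the decomposition is valid with width 2 − 1 = 1.

Yes; width 1.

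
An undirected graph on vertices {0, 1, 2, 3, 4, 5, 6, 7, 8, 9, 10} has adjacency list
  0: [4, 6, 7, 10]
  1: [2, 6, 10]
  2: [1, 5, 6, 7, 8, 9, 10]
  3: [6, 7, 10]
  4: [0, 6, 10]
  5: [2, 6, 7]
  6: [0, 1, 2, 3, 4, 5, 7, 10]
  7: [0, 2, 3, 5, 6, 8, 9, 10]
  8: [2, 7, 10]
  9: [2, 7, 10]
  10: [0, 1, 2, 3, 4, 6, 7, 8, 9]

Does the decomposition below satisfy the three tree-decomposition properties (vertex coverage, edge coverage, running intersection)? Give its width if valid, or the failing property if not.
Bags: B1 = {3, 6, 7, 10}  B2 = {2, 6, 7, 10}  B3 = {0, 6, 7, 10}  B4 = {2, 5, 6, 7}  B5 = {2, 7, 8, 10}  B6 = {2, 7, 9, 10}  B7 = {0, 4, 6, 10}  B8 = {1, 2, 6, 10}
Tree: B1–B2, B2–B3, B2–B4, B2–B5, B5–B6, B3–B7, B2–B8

Checking the three conditions: (i) the bags cover all of {0, 1, 2, 3, 4, 5, 6, 7, 8, 9, 10}; (ii) for each edge, some bag contains both endpoints; (iii) the bags containing any fixed vertex form a subtree. All hold, so the decomposition is valid with width 4 − 1 = 3.

Yes; width 3.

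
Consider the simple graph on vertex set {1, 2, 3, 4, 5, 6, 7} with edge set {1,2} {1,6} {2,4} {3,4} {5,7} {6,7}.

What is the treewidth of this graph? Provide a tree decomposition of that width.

Each bag holds 2 vertices, so the decomposition has width 1, which upper-bounds the treewidth. G has an edge, so its treewidth is at least 1. The upper and lower bounds meet at 1, so that is the treewidth.

Treewidth 1.
One such decomposition:
Bags: B1 = {3, 4}  B2 = {2, 4}  B3 = {1, 2}  B4 = {1, 6}  B5 = {6, 7}  B6 = {5, 7}
Tree: B1–B2, B2–B3, B3–B4, B4–B5, B5–B6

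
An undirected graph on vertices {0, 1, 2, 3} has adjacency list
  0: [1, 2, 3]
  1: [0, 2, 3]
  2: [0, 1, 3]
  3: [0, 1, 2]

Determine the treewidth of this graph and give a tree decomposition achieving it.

With just one bag of size 4, the width is 4 − 1 = 3, so tw(G) ≤ 3. On the other hand G contains the 4-clique {0, 1, 2, 3}. A clique must lie in a single bag of any decomposition, so no decomposition can have width below 3. Hence tw(G) = 3 exactly.

Treewidth 3.
One optimal decomposition is:
Bags: B1 = {0, 1, 2, 3}
Tree: (single bag)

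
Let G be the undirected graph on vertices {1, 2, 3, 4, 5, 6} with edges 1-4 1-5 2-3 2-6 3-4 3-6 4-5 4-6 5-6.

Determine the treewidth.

2

A width-2 tree decomposition is:
Bags: B1 = {4, 5, 6}  B2 = {1, 4, 5}  B3 = {3, 4, 6}  B4 = {2, 3, 6}
Tree: B1–B2, B1–B3, B3–B4
Each bag holds 3 vertices, so the decomposition has width 2, which upper-bounds the treewidth. For the lower bound, the 3 vertices {2, 3, 6} are pairwise adjacent, and any tree decomposition puts a clique entirely inside one bag — forcing width ≥ 2. Combining the bounds, tw(G) = 2.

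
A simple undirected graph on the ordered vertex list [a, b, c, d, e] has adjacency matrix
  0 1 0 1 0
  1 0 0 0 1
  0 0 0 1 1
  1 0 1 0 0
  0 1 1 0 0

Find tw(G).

A width-2 tree decomposition is:
Bags: B1 = {a, b, e}  B2 = {a, d, e}  B3 = {c, d, e}
Tree: B1–B2, B2–B3
The largest bag has 3 vertices, giving width 2; this decomposition certifies tw(G) ≤ 2. Since e–b–a–d–c–e is a cycle in G, G is not acyclic. Forests are exactly the graphs of treewidth ≤ 1, so tw(G) ≥ 2. Combining the bounds, tw(G) = 2.

2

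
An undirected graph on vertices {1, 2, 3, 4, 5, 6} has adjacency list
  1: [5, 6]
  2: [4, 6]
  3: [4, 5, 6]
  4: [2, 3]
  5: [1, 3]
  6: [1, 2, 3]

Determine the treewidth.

A width-2 tree decomposition is:
Bags: B1 = {1, 5, 6}  B2 = {3, 5, 6}  B3 = {2, 3, 6}  B4 = {2, 3, 4}
Tree: B1–B2, B2–B3, B3–B4
The largest bag has 3 vertices, giving width 2; this decomposition certifies tw(G) ≤ 2. Since 1–5–3–6–1 is a cycle in G, G is not acyclic. Forests are exactly the graphs of treewidth ≤ 1, so tw(G) ≥ 2. The upper and lower bounds meet at 2, so that is the treewidth.

2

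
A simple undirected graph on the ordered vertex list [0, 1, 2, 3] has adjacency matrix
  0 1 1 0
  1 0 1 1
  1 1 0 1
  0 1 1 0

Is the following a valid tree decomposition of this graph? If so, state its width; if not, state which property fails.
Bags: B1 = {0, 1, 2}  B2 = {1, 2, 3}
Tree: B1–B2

Checking the three conditions: (i) the bags cover all of {0, 1, 2, 3}; (ii) for each edge, some bag contains both endpoints; (iii) the bags containing any fixed vertex form a subtree. All hold, so the decomposition is valid with width 3 − 1 = 2.

Yes; width 2.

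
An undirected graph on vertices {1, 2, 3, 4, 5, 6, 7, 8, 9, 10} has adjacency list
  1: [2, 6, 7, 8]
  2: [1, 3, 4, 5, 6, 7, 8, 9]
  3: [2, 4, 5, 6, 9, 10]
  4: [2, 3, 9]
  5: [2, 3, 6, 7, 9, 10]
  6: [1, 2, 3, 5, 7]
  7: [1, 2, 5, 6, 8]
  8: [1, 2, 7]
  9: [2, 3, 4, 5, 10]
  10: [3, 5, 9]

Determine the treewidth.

A width-3 tree decomposition is:
Bags: B1 = {2, 5, 6, 7}  B2 = {2, 3, 5, 6}  B3 = {1, 2, 6, 7}  B4 = {1, 2, 7, 8}  B5 = {2, 3, 5, 9}  B6 = {3, 5, 9, 10}  B7 = {2, 3, 4, 9}
Tree: B1–B2, B1–B3, B3–B4, B2–B5, B5–B6, B5–B7
Each bag holds 4 vertices, so the decomposition has width 3, which upper-bounds the treewidth. Conversely, {1, 2, 7, 8} is a clique of size 4, and the vertices of any clique must share a bag in every tree decomposition; so some bag has ≥ 4 vertices and tw(G) ≥ 3. Combining the bounds, tw(G) = 3.

3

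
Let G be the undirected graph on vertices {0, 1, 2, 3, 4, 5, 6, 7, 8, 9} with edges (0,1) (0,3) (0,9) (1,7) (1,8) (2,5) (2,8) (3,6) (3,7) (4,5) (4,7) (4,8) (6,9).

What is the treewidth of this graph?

A width-2 tree decomposition is:
Bags: B1 = {3, 6, 9}  B2 = {0, 3, 9}  B3 = {0, 3, 7}  B4 = {0, 1, 7}  B5 = {1, 4, 7}  B6 = {1, 4, 8}  B7 = {4, 5, 8}  B8 = {2, 5, 8}
Tree: B1–B2, B2–B3, B3–B4, B4–B5, B5–B6, B6–B7, B7–B8
The largest bag has 3 vertices, giving width 2; this decomposition certifies tw(G) ≤ 2. The edges 6–9–0–3–6 form a cycle, so G is not a tree and its treewidth is at least 2. Therefore the treewidth is 2.

2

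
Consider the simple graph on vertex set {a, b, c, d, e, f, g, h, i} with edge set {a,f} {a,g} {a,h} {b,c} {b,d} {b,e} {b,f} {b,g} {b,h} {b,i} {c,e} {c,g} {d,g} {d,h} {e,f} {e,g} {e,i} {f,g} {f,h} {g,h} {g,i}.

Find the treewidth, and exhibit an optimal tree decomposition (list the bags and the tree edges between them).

Treewidth 3.
Bags: B1 = {b, d, g, h}  B2 = {b, f, g, h}  B3 = {b, e, f, g}  B4 = {a, f, g, h}  B5 = {b, c, e, g}  B6 = {b, e, g, i}
Tree: B1–B2, B2–B3, B2–B4, B3–B5, B5–B6

The largest bag has 4 vertices, giving width 3; this decomposition certifies tw(G) ≤ 3. Conversely, {a, f, g, h} is a clique of size 4, and the vertices of any clique must share a bag in every tree decomposition; so some bag has ≥ 4 vertices and tw(G) ≥ 3. Hence tw(G) = 3 exactly.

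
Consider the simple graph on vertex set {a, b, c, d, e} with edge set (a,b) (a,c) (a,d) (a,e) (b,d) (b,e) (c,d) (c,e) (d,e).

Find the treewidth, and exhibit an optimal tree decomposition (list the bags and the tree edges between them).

Every bag has size at most 4, so the width is 4 − 1 = 3 and tw(G) ≤ 3. On the other hand G contains the 4-clique {a, c, d, e}. A clique must lie in a single bag of any decomposition, so no decomposition can have width below 3. Combining the bounds, tw(G) = 3.

Treewidth 3.
One such decomposition:
Bags: B1 = {a, c, d, e}  B2 = {a, b, d, e}
Tree: B1–B2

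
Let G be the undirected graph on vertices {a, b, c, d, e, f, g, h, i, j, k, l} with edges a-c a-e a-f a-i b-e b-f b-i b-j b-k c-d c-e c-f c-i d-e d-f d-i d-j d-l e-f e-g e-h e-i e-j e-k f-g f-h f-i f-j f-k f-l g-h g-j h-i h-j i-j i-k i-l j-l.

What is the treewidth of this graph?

4

A width-4 tree decomposition is:
Bags: B1 = {e, f, h, i, j}  B2 = {b, e, f, i, j}  B3 = {b, e, f, i, k}  B4 = {d, e, f, i, j}  B5 = {c, d, e, f, i}  B6 = {e, f, g, h, j}  B7 = {d, f, i, j, l}  B8 = {a, c, e, f, i}
Tree: B1–B2, B2–B3, B1–B4, B4–B5, B1–B6, B4–B7, B5–B8
The largest bag has 5 vertices, giving width 4; this decomposition certifies tw(G) ≤ 4. Conversely, {e, f, g, h, j} is a clique of size 5, and the vertices of any clique must share a bag in every tree decomposition; so some bag has ≥ 5 vertices and tw(G) ≥ 4. Hence tw(G) = 4 exactly.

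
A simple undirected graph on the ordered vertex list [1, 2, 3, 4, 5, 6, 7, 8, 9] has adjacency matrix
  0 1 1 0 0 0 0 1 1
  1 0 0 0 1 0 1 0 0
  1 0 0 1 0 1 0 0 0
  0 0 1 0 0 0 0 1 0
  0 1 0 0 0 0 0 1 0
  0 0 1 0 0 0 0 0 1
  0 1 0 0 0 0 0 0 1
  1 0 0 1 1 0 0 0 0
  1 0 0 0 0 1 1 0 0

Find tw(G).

A width-3 tree decomposition is:
Bags: B1 = {2, 5, 7, 8}  B2 = {1, 2, 7, 8}  B3 = {1, 7, 8, 9}  B4 = {1, 4, 8, 9}  B5 = {1, 3, 4, 9}  B6 = {3, 4, 6, 9}
Tree: B1–B2, B2–B3, B3–B4, B4–B5, B5–B6
Each bag holds 4 vertices, so the decomposition has width 3, which upper-bounds the treewidth. For the lower bound: the 4 vertex sets {2,5,7}, {8}, {1}, {3,4,6,9} are disjoint, each induces a connected subgraph, and every pair is joined by at least one edge of G. Contracting each set to a single vertex therefore yields K_{4} as a minor, and since treewidth is minor-monotone, tw(G) ≥ tw(K_{4}) = 3. Combining the bounds, tw(G) = 3.

3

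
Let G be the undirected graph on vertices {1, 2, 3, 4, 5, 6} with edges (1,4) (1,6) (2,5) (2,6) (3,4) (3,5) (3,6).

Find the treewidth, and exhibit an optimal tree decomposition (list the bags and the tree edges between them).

Each bag holds 3 vertices, so the decomposition has width 2, which upper-bounds the treewidth. Since 2–5–3–6–2 is a cycle in G, G is not acyclic. Forests are exactly the graphs of treewidth ≤ 1, so tw(G) ≥ 2. Hence tw(G) = 2 exactly.

Treewidth 2.
One such decomposition:
Bags: B1 = {2, 5, 6}  B2 = {3, 5, 6}  B3 = {1, 3, 6}  B4 = {1, 3, 4}
Tree: B1–B2, B2–B3, B3–B4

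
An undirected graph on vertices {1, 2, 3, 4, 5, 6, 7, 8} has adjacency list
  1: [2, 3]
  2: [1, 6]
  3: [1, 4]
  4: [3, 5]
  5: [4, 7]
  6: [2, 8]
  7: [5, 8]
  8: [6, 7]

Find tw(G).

A width-2 tree decomposition is:
Bags: B1 = {1, 2, 6}  B2 = {1, 3, 6}  B3 = {3, 4, 6}  B4 = {4, 5, 6}  B5 = {5, 6, 7}  B6 = {6, 7, 8}
Tree: B1–B2, B2–B3, B3–B4, B4–B5, B5–B6
Every bag has size at most 3, so the width is 3 − 1 = 2 and tw(G) ≤ 2. The edges 6–2–1–3–4–5–7–8–6 form a cycle, so G is not a tree and its treewidth is at least 2. Therefore the treewidth is 2.

2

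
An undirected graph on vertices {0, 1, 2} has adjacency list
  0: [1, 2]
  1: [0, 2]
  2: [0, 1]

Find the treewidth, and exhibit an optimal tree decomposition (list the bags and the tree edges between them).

With just one bag of size 3, the width is 3 − 1 = 2, so tw(G) ≤ 2. Conversely, {0, 1, 2} is a clique of size 3, and the vertices of any clique must share a bag in every tree decomposition; so some bag has ≥ 3 vertices and tw(G) ≥ 2. Combining the bounds, tw(G) = 2.

Treewidth 2.
One such decomposition:
Bags: B1 = {0, 1, 2}
Tree: (single bag)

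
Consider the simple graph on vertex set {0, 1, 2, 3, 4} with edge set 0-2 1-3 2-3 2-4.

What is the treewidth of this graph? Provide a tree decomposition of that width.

Treewidth 1.
One such decomposition:
Bags: B1 = {2, 3}  B2 = {0, 2}  B3 = {1, 3}  B4 = {2, 4}
Tree: B1–B2, B1–B3, B1–B4

Each bag holds 2 vertices, so the decomposition has width 1, which upper-bounds the treewidth. Since G has at least one edge (e.g. 3–2), it is not an edgeless graph, so tw(G) ≥ 1. Hence tw(G) = 1 exactly.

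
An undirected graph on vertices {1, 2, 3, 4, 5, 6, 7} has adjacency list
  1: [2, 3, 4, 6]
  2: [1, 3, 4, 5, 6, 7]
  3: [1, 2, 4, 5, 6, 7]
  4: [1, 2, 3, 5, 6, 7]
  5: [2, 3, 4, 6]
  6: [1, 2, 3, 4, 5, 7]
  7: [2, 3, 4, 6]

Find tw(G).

4

A width-4 tree decomposition is:
Bags: B1 = {2, 3, 4, 5, 6}  B2 = {1, 2, 3, 4, 6}  B3 = {2, 3, 4, 6, 7}
Tree: B1–B2, B2–B3
The largest bag has 5 vertices, giving width 4; this decomposition certifies tw(G) ≤ 4. For the lower bound, the 5 vertices {1, 2, 3, 4, 6} are pairwise adjacent, and any tree decomposition puts a clique entirely inside one bag — forcing width ≥ 4. Hence tw(G) = 4 exactly.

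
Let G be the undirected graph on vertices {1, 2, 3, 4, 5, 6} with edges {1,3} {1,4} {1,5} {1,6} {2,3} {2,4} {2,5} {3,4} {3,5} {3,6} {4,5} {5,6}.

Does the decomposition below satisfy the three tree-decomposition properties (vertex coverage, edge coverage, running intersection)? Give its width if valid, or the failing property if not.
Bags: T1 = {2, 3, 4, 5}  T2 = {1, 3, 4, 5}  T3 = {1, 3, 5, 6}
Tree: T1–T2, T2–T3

Vertex coverage: the bags together contain {1, 2, 3, 4, 5, 6}, the full vertex set. Edge coverage: each edge of G has both endpoints in at least one bag. Running intersection: for every vertex, the bags containing it form a connected subtree. All three properties hold, so this is a valid tree decomposition of width max|bag| − 1 = 3, and hence tw(G) ≤ 3.

Yes; width 3.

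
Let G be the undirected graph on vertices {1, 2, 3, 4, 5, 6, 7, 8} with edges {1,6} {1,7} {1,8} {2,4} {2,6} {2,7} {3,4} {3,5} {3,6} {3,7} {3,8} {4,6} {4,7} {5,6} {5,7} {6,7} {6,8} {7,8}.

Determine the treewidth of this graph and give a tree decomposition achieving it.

Treewidth 3.
Bags: B1 = {1, 6, 7, 8}  B2 = {3, 6, 7, 8}  B3 = {3, 4, 6, 7}  B4 = {3, 5, 6, 7}  B5 = {2, 4, 6, 7}
Tree: B1–B2, B2–B3, B3–B4, B3–B5

The largest bag has 4 vertices, giving width 3; this decomposition certifies tw(G) ≤ 3. Conversely, {1, 6, 7, 8} is a clique of size 4, and the vertices of any clique must share a bag in every tree decomposition; so some bag has ≥ 4 vertices and tw(G) ≥ 3. Combining the bounds, tw(G) = 3.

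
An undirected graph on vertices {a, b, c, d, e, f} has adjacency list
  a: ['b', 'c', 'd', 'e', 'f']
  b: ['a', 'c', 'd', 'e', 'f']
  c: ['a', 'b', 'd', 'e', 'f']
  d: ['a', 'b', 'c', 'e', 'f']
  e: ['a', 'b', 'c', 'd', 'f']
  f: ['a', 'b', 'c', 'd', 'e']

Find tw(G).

A width-5 tree decomposition is:
Bags: B1 = {a, b, c, d, e, f}
Tree: (single bag)
With just one bag of size 6, the width is 6 − 1 = 5, so tw(G) ≤ 5. Conversely, {a, b, c, d, e, f} is a clique of size 6, and the vertices of any clique must share a bag in every tree decomposition; so some bag has ≥ 6 vertices and tw(G) ≥ 5. The upper and lower bounds meet at 5, so that is the treewidth.

5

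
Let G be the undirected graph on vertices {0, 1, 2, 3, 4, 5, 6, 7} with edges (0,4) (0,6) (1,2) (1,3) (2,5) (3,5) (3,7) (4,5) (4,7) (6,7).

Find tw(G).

A width-2 tree decomposition is:
Bags: B1 = {1, 2, 3}  B2 = {2, 3, 5}  B3 = {3, 5, 7}  B4 = {4, 5, 7}  B5 = {4, 6, 7}  B6 = {0, 4, 6}
Tree: B1–B2, B2–B3, B3–B4, B4–B5, B5–B6
The largest bag has 3 vertices, giving width 2; this decomposition certifies tw(G) ≤ 2. For the lower bound, G contains the cycle 1–2–5–3–1, so G is not a forest; only forests have treewidth ≤ 1, hence tw(G) ≥ 2. Combining the bounds, tw(G) = 2.

2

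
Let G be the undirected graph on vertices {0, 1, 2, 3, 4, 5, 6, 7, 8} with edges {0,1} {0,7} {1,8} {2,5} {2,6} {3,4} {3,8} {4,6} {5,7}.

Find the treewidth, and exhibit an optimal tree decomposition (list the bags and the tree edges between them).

Every bag has size at most 3, so the width is 3 − 1 = 2 and tw(G) ≤ 2. The edges 4–6–2–5–7–0–1–8–3–4 form a cycle, so G is not a tree and its treewidth is at least 2. Hence tw(G) = 2 exactly.

Treewidth 2.
One such decomposition:
Bags: B1 = {2, 4, 6}  B2 = {2, 4, 5}  B3 = {4, 5, 7}  B4 = {0, 4, 7}  B5 = {0, 1, 4}  B6 = {1, 4, 8}  B7 = {3, 4, 8}
Tree: B1–B2, B2–B3, B3–B4, B4–B5, B5–B6, B6–B7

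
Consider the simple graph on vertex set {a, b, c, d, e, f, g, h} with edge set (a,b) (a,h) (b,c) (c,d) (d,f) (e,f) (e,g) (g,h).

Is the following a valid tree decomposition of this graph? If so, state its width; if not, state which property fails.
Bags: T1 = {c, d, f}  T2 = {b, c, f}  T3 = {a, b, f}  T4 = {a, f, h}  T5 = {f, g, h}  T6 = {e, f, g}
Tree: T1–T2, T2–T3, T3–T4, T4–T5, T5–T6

Every vertex of G appears in some bag (union = {a, b, c, d, e, f, g, h}); every edge is covered by a bag; and for each vertex v the set of bags containing v is connected in the bag tree. The decomposition is therefore valid. The largest bag has 3 vertices, so the width is 2.

Yes; width 2.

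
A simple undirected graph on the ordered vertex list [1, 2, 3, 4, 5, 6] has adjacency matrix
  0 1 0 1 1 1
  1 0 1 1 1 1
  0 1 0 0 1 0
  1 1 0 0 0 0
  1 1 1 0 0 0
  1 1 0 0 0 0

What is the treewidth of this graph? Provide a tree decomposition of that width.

Every bag has size at most 3, so the width is 3 − 1 = 2 and tw(G) ≤ 2. On the other hand G contains the 3-clique {1, 2, 4}. A clique must lie in a single bag of any decomposition, so no decomposition can have width below 2. Combining the bounds, tw(G) = 2.

Treewidth 2.
Bags: B1 = {2, 3, 5}  B2 = {1, 2, 5}  B3 = {1, 2, 6}  B4 = {1, 2, 4}
Tree: B1–B2, B2–B3, B2–B4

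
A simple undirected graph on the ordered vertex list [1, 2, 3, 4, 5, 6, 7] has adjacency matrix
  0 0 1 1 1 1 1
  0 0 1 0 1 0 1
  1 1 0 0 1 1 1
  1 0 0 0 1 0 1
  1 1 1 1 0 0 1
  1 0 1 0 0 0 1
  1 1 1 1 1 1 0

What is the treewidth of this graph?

3

A width-3 tree decomposition is:
Bags: B1 = {2, 3, 5, 7}  B2 = {1, 3, 5, 7}  B3 = {1, 4, 5, 7}  B4 = {1, 3, 6, 7}
Tree: B1–B2, B2–B3, B2–B4
The largest bag has 4 vertices, giving width 3; this decomposition certifies tw(G) ≤ 3. Conversely, {1, 3, 5, 7} is a clique of size 4, and the vertices of any clique must share a bag in every tree decomposition; so some bag has ≥ 4 vertices and tw(G) ≥ 3. Therefore the treewidth is 3.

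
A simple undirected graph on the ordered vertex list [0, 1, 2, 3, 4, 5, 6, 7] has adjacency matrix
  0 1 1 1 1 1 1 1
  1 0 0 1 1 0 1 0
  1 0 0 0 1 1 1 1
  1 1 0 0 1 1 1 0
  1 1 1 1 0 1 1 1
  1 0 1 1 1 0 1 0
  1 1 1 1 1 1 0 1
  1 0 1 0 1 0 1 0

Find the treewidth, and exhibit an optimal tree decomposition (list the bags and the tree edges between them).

Treewidth 4.
Bags: B1 = {0, 3, 4, 5, 6}  B2 = {0, 2, 4, 5, 6}  B3 = {0, 1, 3, 4, 6}  B4 = {0, 2, 4, 6, 7}
Tree: B1–B2, B1–B3, B2–B4

Every bag has size at most 5, so the width is 5 − 1 = 4 and tw(G) ≤ 4. For the lower bound, the 5 vertices {0, 1, 3, 4, 6} are pairwise adjacent, and any tree decomposition puts a clique entirely inside one bag — forcing width ≥ 4. Combining the bounds, tw(G) = 4.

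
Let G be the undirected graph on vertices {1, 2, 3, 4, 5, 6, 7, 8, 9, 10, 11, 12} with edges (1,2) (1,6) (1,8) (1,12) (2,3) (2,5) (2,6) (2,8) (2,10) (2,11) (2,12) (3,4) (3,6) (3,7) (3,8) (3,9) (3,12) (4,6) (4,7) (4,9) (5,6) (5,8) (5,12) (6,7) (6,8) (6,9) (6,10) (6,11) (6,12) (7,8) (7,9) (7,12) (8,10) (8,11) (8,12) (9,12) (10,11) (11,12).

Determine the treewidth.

A width-4 tree decomposition is:
Bags: B1 = {3, 6, 7, 8, 12}  B2 = {2, 3, 6, 8, 12}  B3 = {3, 6, 7, 9, 12}  B4 = {2, 5, 6, 8, 12}  B5 = {1, 2, 6, 8, 12}  B6 = {3, 4, 6, 7, 9}  B7 = {2, 6, 8, 11, 12}  B8 = {2, 6, 8, 10, 11}
Tree: B1–B2, B1–B3, B2–B4, B2–B5, B3–B6, B2–B7, B7–B8
Every bag has size at most 5, so the width is 5 − 1 = 4 and tw(G) ≤ 4. Conversely, {2, 6, 8, 10, 11} is a clique of size 5, and the vertices of any clique must share a bag in every tree decomposition; so some bag has ≥ 5 vertices and tw(G) ≥ 4. Combining the bounds, tw(G) = 4.

4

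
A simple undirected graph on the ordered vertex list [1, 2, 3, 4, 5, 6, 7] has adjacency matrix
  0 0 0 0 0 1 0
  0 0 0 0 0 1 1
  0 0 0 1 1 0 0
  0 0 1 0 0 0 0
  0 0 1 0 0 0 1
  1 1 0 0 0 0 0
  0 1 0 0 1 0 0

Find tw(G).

1

A width-1 tree decomposition is:
Bags: B1 = {1, 6}  B2 = {2, 6}  B3 = {2, 7}  B4 = {5, 7}  B5 = {3, 5}  B6 = {3, 4}
Tree: B1–B2, B2–B3, B3–B4, B4–B5, B5–B6
Every bag has size at most 2, so the width is 2 − 1 = 1 and tw(G) ≤ 1. Any graph with an edge has treewidth ≥ 1, and G has the edge 1–6. Hence tw(G) = 1 exactly.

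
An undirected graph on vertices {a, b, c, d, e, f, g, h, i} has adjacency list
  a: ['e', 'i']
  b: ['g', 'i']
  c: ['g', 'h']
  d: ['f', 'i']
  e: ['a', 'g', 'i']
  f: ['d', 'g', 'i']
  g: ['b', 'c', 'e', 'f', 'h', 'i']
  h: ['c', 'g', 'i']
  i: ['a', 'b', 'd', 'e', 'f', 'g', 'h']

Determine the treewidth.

2

A width-2 tree decomposition is:
Bags: B1 = {g, h, i}  B2 = {b, g, i}  B3 = {e, g, i}  B4 = {f, g, i}  B5 = {d, f, i}  B6 = {a, e, i}  B7 = {c, g, h}
Tree: B1–B2, B2–B3, B2–B4, B4–B5, B3–B6, B1–B7
Each bag holds 3 vertices, so the decomposition has width 2, which upper-bounds the treewidth. Conversely, {c, g, h} is a clique of size 3, and the vertices of any clique must share a bag in every tree decomposition; so some bag has ≥ 3 vertices and tw(G) ≥ 2. Therefore the treewidth is 2.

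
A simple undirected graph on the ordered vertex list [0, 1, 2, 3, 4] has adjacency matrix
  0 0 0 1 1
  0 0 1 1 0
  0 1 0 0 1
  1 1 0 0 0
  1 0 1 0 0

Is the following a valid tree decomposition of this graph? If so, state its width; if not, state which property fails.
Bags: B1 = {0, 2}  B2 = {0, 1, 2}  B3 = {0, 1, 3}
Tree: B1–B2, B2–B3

A tree decomposition must satisfy three properties: every vertex lies in some bag; for every edge, both endpoints lie together in some bag; and for every vertex, the bags containing it form a connected subtree. Here vertex 4 appears in no bag, so the decomposition is invalid.

No — vertex 4 appears in no bag.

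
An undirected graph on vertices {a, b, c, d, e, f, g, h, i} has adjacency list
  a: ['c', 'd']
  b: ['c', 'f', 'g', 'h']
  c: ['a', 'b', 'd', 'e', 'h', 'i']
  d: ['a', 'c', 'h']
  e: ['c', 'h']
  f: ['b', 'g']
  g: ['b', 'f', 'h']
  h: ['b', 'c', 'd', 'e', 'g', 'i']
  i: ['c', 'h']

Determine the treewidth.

2

A width-2 tree decomposition is:
Bags: B1 = {c, h, i}  B2 = {c, e, h}  B3 = {b, c, h}  B4 = {b, g, h}  B5 = {c, d, h}  B6 = {a, c, d}  B7 = {b, f, g}
Tree: B1–B2, B1–B3, B3–B4, B2–B5, B5–B6, B4–B7
Every bag has size at most 3, so the width is 3 − 1 = 2 and tw(G) ≤ 2. Conversely, {a, c, d} is a clique of size 3, and the vertices of any clique must share a bag in every tree decomposition; so some bag has ≥ 3 vertices and tw(G) ≥ 2. Hence tw(G) = 2 exactly.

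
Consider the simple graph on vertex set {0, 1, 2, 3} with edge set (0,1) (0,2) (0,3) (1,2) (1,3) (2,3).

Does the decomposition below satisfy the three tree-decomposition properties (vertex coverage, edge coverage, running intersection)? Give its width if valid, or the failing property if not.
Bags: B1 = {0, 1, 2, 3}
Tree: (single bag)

Checking the three conditions: (i) the bags cover all of {0, 1, 2, 3}; (ii) for each edge, some bag contains both endpoints; (iii) the bags containing any fixed vertex form a subtree. All hold, so the decomposition is valid with width 4 − 1 = 3.

Yes; width 3.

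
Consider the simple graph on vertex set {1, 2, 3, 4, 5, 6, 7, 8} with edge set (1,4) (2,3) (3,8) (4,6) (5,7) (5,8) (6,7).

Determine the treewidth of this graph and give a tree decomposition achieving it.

Treewidth 1.
Bags: B1 = {1, 4}  B2 = {4, 6}  B3 = {6, 7}  B4 = {5, 7}  B5 = {5, 8}  B6 = {3, 8}  B7 = {2, 3}
Tree: B1–B2, B2–B3, B3–B4, B4–B5, B5–B6, B6–B7

The largest bag has 2 vertices, giving width 1; this decomposition certifies tw(G) ≤ 1. Since G has at least one edge (e.g. 1–4), it is not an edgeless graph, so tw(G) ≥ 1. Hence tw(G) = 1 exactly.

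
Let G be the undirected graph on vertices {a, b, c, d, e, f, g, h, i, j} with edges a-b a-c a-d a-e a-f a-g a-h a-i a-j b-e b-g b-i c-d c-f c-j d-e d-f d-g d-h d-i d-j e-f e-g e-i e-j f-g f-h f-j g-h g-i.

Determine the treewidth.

4

A width-4 tree decomposition is:
Bags: B1 = {a, d, e, f, g}  B2 = {a, d, e, g, i}  B3 = {a, d, e, f, j}  B4 = {a, d, f, g, h}  B5 = {a, c, d, f, j}  B6 = {a, b, e, g, i}
Tree: B1–B2, B1–B3, B1–B4, B3–B5, B2–B6
Each bag holds 5 vertices, so the decomposition has width 4, which upper-bounds the treewidth. Conversely, {a, d, e, f, g} is a clique of size 5, and the vertices of any clique must share a bag in every tree decomposition; so some bag has ≥ 5 vertices and tw(G) ≥ 4. The upper and lower bounds meet at 4, so that is the treewidth.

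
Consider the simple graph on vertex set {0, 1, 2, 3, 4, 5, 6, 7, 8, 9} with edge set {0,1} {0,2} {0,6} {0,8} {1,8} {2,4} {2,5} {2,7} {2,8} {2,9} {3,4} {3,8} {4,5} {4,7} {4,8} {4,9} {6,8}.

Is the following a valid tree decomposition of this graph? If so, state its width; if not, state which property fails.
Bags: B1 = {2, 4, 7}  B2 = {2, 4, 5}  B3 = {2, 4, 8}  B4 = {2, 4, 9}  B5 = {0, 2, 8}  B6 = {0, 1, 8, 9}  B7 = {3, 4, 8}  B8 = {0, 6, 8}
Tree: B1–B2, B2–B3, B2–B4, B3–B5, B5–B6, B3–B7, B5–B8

A tree decomposition must satisfy three properties: every vertex lies in some bag; for every edge, both endpoints lie together in some bag; and for every vertex, the bags containing it form a connected subtree. Here bags containing vertex 9 are not connected in the tree, so the decomposition is invalid.

No — bags containing vertex 9 are not connected in the tree.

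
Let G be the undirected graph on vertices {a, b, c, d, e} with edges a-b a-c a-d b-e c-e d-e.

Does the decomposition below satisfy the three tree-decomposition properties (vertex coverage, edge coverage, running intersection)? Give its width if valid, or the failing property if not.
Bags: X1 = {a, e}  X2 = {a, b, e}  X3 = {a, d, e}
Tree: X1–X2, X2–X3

No — vertex c appears in no bag.

A tree decomposition must satisfy three properties: every vertex lies in some bag; for every edge, both endpoints lie together in some bag; and for every vertex, the bags containing it form a connected subtree. Here vertex c appears in no bag, so the decomposition is invalid.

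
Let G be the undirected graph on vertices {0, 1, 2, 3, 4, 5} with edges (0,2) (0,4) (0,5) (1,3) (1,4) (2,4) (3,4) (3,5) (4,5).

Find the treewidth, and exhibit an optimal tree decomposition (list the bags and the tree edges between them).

Treewidth 2.
One such decomposition:
Bags: B1 = {0, 4, 5}  B2 = {3, 4, 5}  B3 = {1, 3, 4}  B4 = {0, 2, 4}
Tree: B1–B2, B2–B3, B1–B4

The largest bag has 3 vertices, giving width 2; this decomposition certifies tw(G) ≤ 2. For the lower bound, the 3 vertices {0, 2, 4} are pairwise adjacent, and any tree decomposition puts a clique entirely inside one bag — forcing width ≥ 2. The upper and lower bounds meet at 2, so that is the treewidth.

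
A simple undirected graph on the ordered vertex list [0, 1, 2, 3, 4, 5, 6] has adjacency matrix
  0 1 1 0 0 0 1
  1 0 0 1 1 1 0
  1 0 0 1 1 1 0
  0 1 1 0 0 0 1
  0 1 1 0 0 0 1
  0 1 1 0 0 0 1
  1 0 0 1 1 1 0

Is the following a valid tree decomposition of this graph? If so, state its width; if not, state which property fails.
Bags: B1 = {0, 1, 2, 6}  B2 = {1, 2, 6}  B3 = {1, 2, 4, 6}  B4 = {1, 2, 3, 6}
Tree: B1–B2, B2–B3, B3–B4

No — vertex 5 appears in no bag.

A tree decomposition must satisfy three properties: every vertex lies in some bag; for every edge, both endpoints lie together in some bag; and for every vertex, the bags containing it form a connected subtree. Here vertex 5 appears in no bag, so the decomposition is invalid.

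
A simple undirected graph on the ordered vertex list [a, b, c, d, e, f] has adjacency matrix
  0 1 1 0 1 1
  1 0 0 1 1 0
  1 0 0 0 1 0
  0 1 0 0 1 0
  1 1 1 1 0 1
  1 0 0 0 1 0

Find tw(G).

2

A width-2 tree decomposition is:
Bags: B1 = {a, b, e}  B2 = {b, d, e}  B3 = {a, e, f}  B4 = {a, c, e}
Tree: B1–B2, B1–B3, B3–B4
The largest bag has 3 vertices, giving width 2; this decomposition certifies tw(G) ≤ 2. Conversely, {b, d, e} is a clique of size 3, and the vertices of any clique must share a bag in every tree decomposition; so some bag has ≥ 3 vertices and tw(G) ≥ 2. Hence tw(G) = 2 exactly.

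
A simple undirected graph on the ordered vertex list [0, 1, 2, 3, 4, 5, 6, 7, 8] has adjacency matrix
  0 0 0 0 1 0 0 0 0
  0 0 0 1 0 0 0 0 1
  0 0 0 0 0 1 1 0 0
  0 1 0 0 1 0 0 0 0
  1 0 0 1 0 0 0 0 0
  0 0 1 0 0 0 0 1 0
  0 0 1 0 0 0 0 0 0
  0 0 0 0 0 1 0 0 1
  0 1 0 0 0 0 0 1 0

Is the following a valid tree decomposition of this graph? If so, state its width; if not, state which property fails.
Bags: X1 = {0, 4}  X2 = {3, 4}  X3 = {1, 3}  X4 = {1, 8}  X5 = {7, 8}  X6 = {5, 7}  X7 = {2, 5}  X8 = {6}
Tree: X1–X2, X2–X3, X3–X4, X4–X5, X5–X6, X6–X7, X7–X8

No — edge (2,6) lies in no bag.

A tree decomposition must satisfy three properties: every vertex lies in some bag; for every edge, both endpoints lie together in some bag; and for every vertex, the bags containing it form a connected subtree. Here edge (2,6) lies in no bag, so the decomposition is invalid.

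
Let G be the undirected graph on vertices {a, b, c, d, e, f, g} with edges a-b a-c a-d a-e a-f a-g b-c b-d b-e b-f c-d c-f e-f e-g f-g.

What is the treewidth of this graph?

3

A width-3 tree decomposition is:
Bags: B1 = {a, b, c, f}  B2 = {a, b, e, f}  B3 = {a, e, f, g}  B4 = {a, b, c, d}
Tree: B1–B2, B2–B3, B1–B4
Every bag has size at most 4, so the width is 4 − 1 = 3 and tw(G) ≤ 3. For the lower bound, the 4 vertices {a, b, c, d} are pairwise adjacent, and any tree decomposition puts a clique entirely inside one bag — forcing width ≥ 3. Therefore the treewidth is 3.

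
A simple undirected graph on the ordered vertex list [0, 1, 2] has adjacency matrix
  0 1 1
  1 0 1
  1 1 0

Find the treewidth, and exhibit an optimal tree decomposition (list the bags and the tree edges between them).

With just one bag of size 3, the width is 3 − 1 = 2, so tw(G) ≤ 2. On the other hand G contains the 3-clique {0, 1, 2}. A clique must lie in a single bag of any decomposition, so no decomposition can have width below 2. Hence tw(G) = 2 exactly.

Treewidth 2.
One such decomposition:
Bags: B1 = {0, 1, 2}
Tree: (single bag)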